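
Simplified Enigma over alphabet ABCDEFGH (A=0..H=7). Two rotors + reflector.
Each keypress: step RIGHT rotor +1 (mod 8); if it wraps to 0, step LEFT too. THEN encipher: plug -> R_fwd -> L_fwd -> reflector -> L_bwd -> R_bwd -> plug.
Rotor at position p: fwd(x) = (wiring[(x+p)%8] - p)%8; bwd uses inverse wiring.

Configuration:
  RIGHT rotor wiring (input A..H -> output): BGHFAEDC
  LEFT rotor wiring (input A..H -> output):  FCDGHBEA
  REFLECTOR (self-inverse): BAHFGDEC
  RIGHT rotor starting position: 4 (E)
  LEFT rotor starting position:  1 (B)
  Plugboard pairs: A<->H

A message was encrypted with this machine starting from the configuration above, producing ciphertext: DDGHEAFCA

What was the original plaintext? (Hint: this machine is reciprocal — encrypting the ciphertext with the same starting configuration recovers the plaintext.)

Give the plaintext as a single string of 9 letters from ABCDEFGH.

Char 1 ('D'): step: R->5, L=1; D->plug->D->R->E->L->A->refl->B->L'->A->R'->G->plug->G
Char 2 ('D'): step: R->6, L=1; D->plug->D->R->A->L->B->refl->A->L'->E->R'->B->plug->B
Char 3 ('G'): step: R->7, L=1; G->plug->G->R->F->L->D->refl->F->L'->C->R'->B->plug->B
Char 4 ('H'): step: R->0, L->2 (L advanced); H->plug->A->R->B->L->E->refl->G->L'->F->R'->D->plug->D
Char 5 ('E'): step: R->1, L=2; E->plug->E->R->D->L->H->refl->C->L'->E->R'->C->plug->C
Char 6 ('A'): step: R->2, L=2; A->plug->H->R->E->L->C->refl->H->L'->D->R'->B->plug->B
Char 7 ('F'): step: R->3, L=2; F->plug->F->R->G->L->D->refl->F->L'->C->R'->A->plug->H
Char 8 ('C'): step: R->4, L=2; C->plug->C->R->H->L->A->refl->B->L'->A->R'->B->plug->B
Char 9 ('A'): step: R->5, L=2; A->plug->H->R->D->L->H->refl->C->L'->E->R'->D->plug->D

Answer: GBBDCBHBD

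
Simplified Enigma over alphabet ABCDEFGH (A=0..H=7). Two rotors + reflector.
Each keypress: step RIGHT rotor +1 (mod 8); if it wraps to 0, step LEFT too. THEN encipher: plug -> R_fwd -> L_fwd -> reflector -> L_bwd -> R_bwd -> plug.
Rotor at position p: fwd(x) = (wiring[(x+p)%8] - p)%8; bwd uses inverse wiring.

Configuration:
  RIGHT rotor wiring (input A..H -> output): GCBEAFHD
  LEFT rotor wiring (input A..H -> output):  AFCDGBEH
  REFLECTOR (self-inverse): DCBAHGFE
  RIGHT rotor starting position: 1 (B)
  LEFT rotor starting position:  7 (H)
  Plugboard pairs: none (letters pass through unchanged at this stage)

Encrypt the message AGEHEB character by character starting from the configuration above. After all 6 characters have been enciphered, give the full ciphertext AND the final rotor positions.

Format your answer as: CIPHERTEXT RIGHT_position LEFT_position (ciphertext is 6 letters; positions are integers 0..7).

Char 1 ('A'): step: R->2, L=7; A->plug->A->R->H->L->F->refl->G->L'->C->R'->B->plug->B
Char 2 ('G'): step: R->3, L=7; G->plug->G->R->H->L->F->refl->G->L'->C->R'->C->plug->C
Char 3 ('E'): step: R->4, L=7; E->plug->E->R->C->L->G->refl->F->L'->H->R'->D->plug->D
Char 4 ('H'): step: R->5, L=7; H->plug->H->R->D->L->D->refl->A->L'->A->R'->A->plug->A
Char 5 ('E'): step: R->6, L=7; E->plug->E->R->D->L->D->refl->A->L'->A->R'->C->plug->C
Char 6 ('B'): step: R->7, L=7; B->plug->B->R->H->L->F->refl->G->L'->C->R'->D->plug->D
Final: ciphertext=BCDACD, RIGHT=7, LEFT=7

Answer: BCDACD 7 7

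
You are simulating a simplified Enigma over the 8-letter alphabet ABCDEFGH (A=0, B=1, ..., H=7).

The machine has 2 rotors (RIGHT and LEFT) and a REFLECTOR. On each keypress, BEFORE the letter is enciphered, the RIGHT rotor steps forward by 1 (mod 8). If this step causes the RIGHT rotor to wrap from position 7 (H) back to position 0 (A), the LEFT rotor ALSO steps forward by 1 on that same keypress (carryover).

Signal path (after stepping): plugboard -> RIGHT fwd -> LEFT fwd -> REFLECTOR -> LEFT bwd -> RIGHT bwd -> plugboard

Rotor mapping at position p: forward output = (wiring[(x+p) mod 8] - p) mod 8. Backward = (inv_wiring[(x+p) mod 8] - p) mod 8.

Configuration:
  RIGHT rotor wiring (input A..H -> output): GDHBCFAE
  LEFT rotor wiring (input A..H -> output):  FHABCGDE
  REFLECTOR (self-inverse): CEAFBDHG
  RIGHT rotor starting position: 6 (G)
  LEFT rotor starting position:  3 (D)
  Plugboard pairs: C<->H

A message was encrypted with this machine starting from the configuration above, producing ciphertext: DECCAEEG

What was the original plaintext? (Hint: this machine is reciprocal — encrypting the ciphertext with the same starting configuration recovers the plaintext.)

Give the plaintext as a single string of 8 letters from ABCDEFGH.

Char 1 ('D'): step: R->7, L=3; D->plug->D->R->A->L->G->refl->H->L'->B->R'->H->plug->C
Char 2 ('E'): step: R->0, L->4 (L advanced); E->plug->E->R->C->L->H->refl->G->L'->A->R'->G->plug->G
Char 3 ('C'): step: R->1, L=4; C->plug->H->R->F->L->D->refl->F->L'->H->R'->F->plug->F
Char 4 ('C'): step: R->2, L=4; C->plug->H->R->B->L->C->refl->A->L'->D->R'->D->plug->D
Char 5 ('A'): step: R->3, L=4; A->plug->A->R->G->L->E->refl->B->L'->E->R'->H->plug->C
Char 6 ('E'): step: R->4, L=4; E->plug->E->R->C->L->H->refl->G->L'->A->R'->D->plug->D
Char 7 ('E'): step: R->5, L=4; E->plug->E->R->G->L->E->refl->B->L'->E->R'->G->plug->G
Char 8 ('G'): step: R->6, L=4; G->plug->G->R->E->L->B->refl->E->L'->G->R'->B->plug->B

Answer: CGFDCDGB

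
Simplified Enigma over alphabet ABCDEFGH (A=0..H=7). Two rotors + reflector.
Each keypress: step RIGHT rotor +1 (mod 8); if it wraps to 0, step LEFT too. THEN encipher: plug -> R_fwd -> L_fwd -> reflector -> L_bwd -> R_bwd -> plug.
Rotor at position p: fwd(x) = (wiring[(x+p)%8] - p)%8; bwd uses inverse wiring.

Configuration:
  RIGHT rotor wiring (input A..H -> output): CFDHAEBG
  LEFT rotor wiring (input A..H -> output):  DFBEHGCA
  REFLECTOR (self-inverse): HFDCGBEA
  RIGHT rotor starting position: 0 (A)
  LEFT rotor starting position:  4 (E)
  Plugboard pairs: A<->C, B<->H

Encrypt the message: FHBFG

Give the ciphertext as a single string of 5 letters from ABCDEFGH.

Answer: BAAHB

Derivation:
Char 1 ('F'): step: R->1, L=4; F->plug->F->R->A->L->D->refl->C->L'->B->R'->H->plug->B
Char 2 ('H'): step: R->2, L=4; H->plug->B->R->F->L->B->refl->F->L'->G->R'->C->plug->A
Char 3 ('B'): step: R->3, L=4; B->plug->H->R->A->L->D->refl->C->L'->B->R'->C->plug->A
Char 4 ('F'): step: R->4, L=4; F->plug->F->R->B->L->C->refl->D->L'->A->R'->B->plug->H
Char 5 ('G'): step: R->5, L=4; G->plug->G->R->C->L->G->refl->E->L'->D->R'->H->plug->B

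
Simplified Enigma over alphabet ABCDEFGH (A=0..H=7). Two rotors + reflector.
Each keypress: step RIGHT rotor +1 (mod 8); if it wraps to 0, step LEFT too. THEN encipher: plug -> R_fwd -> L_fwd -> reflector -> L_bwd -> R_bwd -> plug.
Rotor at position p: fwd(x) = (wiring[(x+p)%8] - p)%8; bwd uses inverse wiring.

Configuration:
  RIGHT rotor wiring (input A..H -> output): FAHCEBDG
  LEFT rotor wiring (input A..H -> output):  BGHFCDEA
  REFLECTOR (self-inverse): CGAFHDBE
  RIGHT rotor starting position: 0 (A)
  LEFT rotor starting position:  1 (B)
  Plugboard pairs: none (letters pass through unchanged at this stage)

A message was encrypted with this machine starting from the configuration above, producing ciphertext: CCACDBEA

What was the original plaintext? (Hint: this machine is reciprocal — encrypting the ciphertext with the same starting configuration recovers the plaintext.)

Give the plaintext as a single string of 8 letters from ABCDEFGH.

Char 1 ('C'): step: R->1, L=1; C->plug->C->R->B->L->G->refl->B->L'->D->R'->D->plug->D
Char 2 ('C'): step: R->2, L=1; C->plug->C->R->C->L->E->refl->H->L'->G->R'->H->plug->H
Char 3 ('A'): step: R->3, L=1; A->plug->A->R->H->L->A->refl->C->L'->E->R'->H->plug->H
Char 4 ('C'): step: R->4, L=1; C->plug->C->R->H->L->A->refl->C->L'->E->R'->F->plug->F
Char 5 ('D'): step: R->5, L=1; D->plug->D->R->A->L->F->refl->D->L'->F->R'->G->plug->G
Char 6 ('B'): step: R->6, L=1; B->plug->B->R->A->L->F->refl->D->L'->F->R'->A->plug->A
Char 7 ('E'): step: R->7, L=1; E->plug->E->R->D->L->B->refl->G->L'->B->R'->C->plug->C
Char 8 ('A'): step: R->0, L->2 (L advanced); A->plug->A->R->F->L->G->refl->B->L'->D->R'->G->plug->G

Answer: DHHFGACG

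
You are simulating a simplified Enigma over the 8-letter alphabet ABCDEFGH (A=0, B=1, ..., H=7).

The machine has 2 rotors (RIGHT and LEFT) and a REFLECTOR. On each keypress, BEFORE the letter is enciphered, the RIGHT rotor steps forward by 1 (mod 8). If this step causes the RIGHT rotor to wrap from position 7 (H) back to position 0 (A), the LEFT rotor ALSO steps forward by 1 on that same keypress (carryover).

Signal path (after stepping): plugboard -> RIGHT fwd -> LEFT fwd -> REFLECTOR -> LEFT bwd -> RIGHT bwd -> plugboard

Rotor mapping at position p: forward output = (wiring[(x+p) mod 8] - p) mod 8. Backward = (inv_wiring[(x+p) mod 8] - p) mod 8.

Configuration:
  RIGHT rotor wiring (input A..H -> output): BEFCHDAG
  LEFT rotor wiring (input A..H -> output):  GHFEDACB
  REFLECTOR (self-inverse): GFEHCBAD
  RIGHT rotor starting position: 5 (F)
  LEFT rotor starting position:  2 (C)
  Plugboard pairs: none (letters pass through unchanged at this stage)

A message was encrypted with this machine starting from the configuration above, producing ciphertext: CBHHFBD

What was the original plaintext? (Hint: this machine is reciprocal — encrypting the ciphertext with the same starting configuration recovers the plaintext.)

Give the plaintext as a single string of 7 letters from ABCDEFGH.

Answer: FAEEDGF

Derivation:
Char 1 ('C'): step: R->6, L=2; C->plug->C->R->D->L->G->refl->A->L'->E->R'->F->plug->F
Char 2 ('B'): step: R->7, L=2; B->plug->B->R->C->L->B->refl->F->L'->H->R'->A->plug->A
Char 3 ('H'): step: R->0, L->3 (L advanced); H->plug->H->R->G->L->E->refl->C->L'->H->R'->E->plug->E
Char 4 ('H'): step: R->1, L=3; H->plug->H->R->A->L->B->refl->F->L'->C->R'->E->plug->E
Char 5 ('F'): step: R->2, L=3; F->plug->F->R->E->L->G->refl->A->L'->B->R'->D->plug->D
Char 6 ('B'): step: R->3, L=3; B->plug->B->R->E->L->G->refl->A->L'->B->R'->G->plug->G
Char 7 ('D'): step: R->4, L=3; D->plug->D->R->C->L->F->refl->B->L'->A->R'->F->plug->F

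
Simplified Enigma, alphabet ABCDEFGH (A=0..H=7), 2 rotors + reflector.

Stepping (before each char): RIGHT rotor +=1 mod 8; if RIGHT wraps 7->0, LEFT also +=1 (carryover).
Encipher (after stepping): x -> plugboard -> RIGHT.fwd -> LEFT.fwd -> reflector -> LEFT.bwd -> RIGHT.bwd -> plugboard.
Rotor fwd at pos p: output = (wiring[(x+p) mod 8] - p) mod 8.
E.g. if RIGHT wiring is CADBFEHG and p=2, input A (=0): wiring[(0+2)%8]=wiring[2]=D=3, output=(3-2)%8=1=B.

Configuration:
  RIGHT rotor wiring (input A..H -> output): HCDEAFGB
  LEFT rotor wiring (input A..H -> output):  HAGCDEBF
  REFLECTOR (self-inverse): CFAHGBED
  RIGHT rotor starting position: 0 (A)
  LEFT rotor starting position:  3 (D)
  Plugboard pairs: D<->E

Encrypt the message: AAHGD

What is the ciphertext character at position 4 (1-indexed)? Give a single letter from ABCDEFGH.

Char 1 ('A'): step: R->1, L=3; A->plug->A->R->B->L->A->refl->C->L'->E->R'->E->plug->D
Char 2 ('A'): step: R->2, L=3; A->plug->A->R->B->L->A->refl->C->L'->E->R'->E->plug->D
Char 3 ('H'): step: R->3, L=3; H->plug->H->R->A->L->H->refl->D->L'->H->R'->G->plug->G
Char 4 ('G'): step: R->4, L=3; G->plug->G->R->H->L->D->refl->H->L'->A->R'->H->plug->H

H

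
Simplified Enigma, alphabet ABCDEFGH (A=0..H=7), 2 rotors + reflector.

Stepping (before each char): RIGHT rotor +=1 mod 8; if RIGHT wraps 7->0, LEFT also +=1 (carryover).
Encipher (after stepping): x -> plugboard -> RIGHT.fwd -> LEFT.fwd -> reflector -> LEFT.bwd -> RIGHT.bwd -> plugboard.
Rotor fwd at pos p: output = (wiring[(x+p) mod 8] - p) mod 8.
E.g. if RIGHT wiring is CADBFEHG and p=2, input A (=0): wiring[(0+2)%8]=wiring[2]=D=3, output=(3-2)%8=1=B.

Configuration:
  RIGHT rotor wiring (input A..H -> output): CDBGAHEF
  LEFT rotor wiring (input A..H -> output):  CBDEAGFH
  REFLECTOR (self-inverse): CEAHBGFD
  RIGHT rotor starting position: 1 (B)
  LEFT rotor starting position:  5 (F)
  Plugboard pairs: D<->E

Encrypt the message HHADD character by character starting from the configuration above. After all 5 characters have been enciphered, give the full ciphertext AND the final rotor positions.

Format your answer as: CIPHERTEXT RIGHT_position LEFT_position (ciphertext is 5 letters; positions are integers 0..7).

Answer: DFCBE 6 5

Derivation:
Char 1 ('H'): step: R->2, L=5; H->plug->H->R->B->L->A->refl->C->L'->C->R'->E->plug->D
Char 2 ('H'): step: R->3, L=5; H->plug->H->R->G->L->H->refl->D->L'->H->R'->F->plug->F
Char 3 ('A'): step: R->4, L=5; A->plug->A->R->E->L->E->refl->B->L'->A->R'->C->plug->C
Char 4 ('D'): step: R->5, L=5; D->plug->E->R->G->L->H->refl->D->L'->H->R'->B->plug->B
Char 5 ('D'): step: R->6, L=5; D->plug->E->R->D->L->F->refl->G->L'->F->R'->D->plug->E
Final: ciphertext=DFCBE, RIGHT=6, LEFT=5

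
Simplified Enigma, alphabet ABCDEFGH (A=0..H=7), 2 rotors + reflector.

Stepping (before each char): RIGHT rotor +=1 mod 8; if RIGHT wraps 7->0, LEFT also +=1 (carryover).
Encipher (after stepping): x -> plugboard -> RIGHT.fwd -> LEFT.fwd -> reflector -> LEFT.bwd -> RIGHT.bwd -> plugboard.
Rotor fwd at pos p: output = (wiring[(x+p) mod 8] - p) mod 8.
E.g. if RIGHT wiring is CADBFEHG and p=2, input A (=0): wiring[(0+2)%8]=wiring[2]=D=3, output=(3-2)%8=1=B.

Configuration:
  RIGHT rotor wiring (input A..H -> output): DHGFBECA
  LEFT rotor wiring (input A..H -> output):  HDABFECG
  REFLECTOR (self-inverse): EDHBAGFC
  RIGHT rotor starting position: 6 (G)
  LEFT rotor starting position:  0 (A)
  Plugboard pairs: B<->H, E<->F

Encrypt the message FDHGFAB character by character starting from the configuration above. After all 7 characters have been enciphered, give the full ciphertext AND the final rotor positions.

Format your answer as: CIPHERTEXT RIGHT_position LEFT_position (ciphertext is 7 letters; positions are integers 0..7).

Answer: CECFGDH 5 1

Derivation:
Char 1 ('F'): step: R->7, L=0; F->plug->E->R->G->L->C->refl->H->L'->A->R'->C->plug->C
Char 2 ('D'): step: R->0, L->1 (L advanced); D->plug->D->R->F->L->B->refl->D->L'->E->R'->F->plug->E
Char 3 ('H'): step: R->1, L=1; H->plug->B->R->F->L->B->refl->D->L'->E->R'->C->plug->C
Char 4 ('G'): step: R->2, L=1; G->plug->G->R->B->L->H->refl->C->L'->A->R'->E->plug->F
Char 5 ('F'): step: R->3, L=1; F->plug->E->R->F->L->B->refl->D->L'->E->R'->G->plug->G
Char 6 ('A'): step: R->4, L=1; A->plug->A->R->F->L->B->refl->D->L'->E->R'->D->plug->D
Char 7 ('B'): step: R->5, L=1; B->plug->H->R->E->L->D->refl->B->L'->F->R'->B->plug->H
Final: ciphertext=CECFGDH, RIGHT=5, LEFT=1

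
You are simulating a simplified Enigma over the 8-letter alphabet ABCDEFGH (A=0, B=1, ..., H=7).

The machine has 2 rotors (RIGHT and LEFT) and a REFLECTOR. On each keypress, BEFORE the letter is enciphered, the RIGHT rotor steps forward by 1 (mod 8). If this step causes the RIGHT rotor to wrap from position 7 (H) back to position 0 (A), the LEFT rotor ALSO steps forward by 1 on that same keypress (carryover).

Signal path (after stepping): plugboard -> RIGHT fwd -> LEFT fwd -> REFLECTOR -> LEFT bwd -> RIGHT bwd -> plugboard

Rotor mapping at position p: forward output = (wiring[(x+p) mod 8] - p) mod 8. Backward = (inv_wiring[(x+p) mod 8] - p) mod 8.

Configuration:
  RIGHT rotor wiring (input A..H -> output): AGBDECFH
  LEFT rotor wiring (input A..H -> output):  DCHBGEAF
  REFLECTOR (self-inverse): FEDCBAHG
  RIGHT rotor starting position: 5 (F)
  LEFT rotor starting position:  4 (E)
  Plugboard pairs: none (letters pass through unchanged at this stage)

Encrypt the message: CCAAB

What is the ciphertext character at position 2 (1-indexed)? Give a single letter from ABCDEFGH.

Char 1 ('C'): step: R->6, L=4; C->plug->C->R->C->L->E->refl->B->L'->D->R'->E->plug->E
Char 2 ('C'): step: R->7, L=4; C->plug->C->R->H->L->F->refl->A->L'->B->R'->B->plug->B

B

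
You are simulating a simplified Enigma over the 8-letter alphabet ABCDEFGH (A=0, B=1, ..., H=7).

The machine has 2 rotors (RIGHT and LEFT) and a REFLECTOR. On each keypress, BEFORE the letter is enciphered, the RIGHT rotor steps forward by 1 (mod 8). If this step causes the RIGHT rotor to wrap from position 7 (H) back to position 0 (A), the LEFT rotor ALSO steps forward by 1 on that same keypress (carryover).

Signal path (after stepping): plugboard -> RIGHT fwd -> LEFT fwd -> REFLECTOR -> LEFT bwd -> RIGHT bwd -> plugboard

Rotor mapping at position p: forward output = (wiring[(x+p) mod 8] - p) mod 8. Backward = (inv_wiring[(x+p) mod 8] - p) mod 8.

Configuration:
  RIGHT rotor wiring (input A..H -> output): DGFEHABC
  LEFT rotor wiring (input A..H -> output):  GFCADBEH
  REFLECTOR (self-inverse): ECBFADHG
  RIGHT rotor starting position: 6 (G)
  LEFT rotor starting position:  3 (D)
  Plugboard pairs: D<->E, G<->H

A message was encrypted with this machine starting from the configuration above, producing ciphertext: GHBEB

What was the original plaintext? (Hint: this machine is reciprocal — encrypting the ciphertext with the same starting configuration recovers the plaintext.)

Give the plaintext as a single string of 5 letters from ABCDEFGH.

Answer: CAAFC

Derivation:
Char 1 ('G'): step: R->7, L=3; G->plug->H->R->C->L->G->refl->H->L'->H->R'->C->plug->C
Char 2 ('H'): step: R->0, L->4 (L advanced); H->plug->G->R->B->L->F->refl->D->L'->D->R'->A->plug->A
Char 3 ('B'): step: R->1, L=4; B->plug->B->R->E->L->C->refl->B->L'->F->R'->A->plug->A
Char 4 ('E'): step: R->2, L=4; E->plug->D->R->G->L->G->refl->H->L'->A->R'->F->plug->F
Char 5 ('B'): step: R->3, L=4; B->plug->B->R->E->L->C->refl->B->L'->F->R'->C->plug->C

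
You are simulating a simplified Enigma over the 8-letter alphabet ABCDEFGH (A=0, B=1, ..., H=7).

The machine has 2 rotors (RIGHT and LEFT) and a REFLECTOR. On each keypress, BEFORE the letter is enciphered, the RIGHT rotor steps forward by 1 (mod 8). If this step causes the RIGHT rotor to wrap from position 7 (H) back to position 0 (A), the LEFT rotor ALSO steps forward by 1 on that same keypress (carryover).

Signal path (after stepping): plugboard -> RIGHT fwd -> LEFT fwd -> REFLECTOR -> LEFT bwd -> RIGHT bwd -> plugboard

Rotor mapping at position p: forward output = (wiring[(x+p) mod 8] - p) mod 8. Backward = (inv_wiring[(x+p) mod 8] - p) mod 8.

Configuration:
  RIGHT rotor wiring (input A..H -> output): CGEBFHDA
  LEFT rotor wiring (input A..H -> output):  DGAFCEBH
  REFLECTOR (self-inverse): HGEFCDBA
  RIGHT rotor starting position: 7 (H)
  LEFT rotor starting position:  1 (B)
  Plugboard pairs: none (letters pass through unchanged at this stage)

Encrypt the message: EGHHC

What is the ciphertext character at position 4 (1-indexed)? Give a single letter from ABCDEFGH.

Char 1 ('E'): step: R->0, L->2 (L advanced); E->plug->E->R->F->L->F->refl->D->L'->B->R'->D->plug->D
Char 2 ('G'): step: R->1, L=2; G->plug->G->R->H->L->E->refl->C->L'->D->R'->B->plug->B
Char 3 ('H'): step: R->2, L=2; H->plug->H->R->E->L->H->refl->A->L'->C->R'->A->plug->A
Char 4 ('H'): step: R->3, L=2; H->plug->H->R->B->L->D->refl->F->L'->F->R'->E->plug->E

E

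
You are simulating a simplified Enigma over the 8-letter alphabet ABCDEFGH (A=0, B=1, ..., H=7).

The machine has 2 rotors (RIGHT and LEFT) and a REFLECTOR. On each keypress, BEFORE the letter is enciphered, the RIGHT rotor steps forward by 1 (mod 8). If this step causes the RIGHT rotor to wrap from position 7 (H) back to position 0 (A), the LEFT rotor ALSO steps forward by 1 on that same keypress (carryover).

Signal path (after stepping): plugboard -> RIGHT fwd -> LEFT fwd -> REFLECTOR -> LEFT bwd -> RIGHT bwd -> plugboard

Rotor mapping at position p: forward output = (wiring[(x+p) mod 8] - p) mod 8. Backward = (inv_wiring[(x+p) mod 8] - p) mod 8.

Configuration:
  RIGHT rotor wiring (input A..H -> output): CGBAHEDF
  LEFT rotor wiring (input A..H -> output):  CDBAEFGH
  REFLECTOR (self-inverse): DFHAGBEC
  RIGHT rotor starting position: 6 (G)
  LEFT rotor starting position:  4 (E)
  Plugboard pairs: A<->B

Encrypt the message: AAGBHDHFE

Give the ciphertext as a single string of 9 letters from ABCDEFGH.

Answer: FDBDDBBAA

Derivation:
Char 1 ('A'): step: R->7, L=4; A->plug->B->R->D->L->D->refl->A->L'->A->R'->F->plug->F
Char 2 ('A'): step: R->0, L->5 (L advanced); A->plug->B->R->G->L->D->refl->A->L'->A->R'->D->plug->D
Char 3 ('G'): step: R->1, L=5; G->plug->G->R->E->L->G->refl->E->L'->F->R'->A->plug->B
Char 4 ('B'): step: R->2, L=5; B->plug->A->R->H->L->H->refl->C->L'->C->R'->D->plug->D
Char 5 ('H'): step: R->3, L=5; H->plug->H->R->G->L->D->refl->A->L'->A->R'->D->plug->D
Char 6 ('D'): step: R->4, L=5; D->plug->D->R->B->L->B->refl->F->L'->D->R'->A->plug->B
Char 7 ('H'): step: R->5, L=5; H->plug->H->R->C->L->C->refl->H->L'->H->R'->A->plug->B
Char 8 ('F'): step: R->6, L=5; F->plug->F->R->C->L->C->refl->H->L'->H->R'->B->plug->A
Char 9 ('E'): step: R->7, L=5; E->plug->E->R->B->L->B->refl->F->L'->D->R'->B->plug->A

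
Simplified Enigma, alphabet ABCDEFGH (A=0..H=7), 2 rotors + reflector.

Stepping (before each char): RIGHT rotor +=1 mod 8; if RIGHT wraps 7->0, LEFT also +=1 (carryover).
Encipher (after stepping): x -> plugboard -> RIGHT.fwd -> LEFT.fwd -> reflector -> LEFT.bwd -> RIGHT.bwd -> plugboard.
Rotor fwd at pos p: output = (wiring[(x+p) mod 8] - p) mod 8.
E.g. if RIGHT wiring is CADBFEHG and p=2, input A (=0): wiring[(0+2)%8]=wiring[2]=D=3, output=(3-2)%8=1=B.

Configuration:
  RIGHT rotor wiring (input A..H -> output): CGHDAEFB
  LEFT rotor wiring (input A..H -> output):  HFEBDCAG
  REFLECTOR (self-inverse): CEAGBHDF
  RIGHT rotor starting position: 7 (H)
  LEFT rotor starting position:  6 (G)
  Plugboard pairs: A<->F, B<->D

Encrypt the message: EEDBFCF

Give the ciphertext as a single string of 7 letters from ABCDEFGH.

Char 1 ('E'): step: R->0, L->7 (L advanced); E->plug->E->R->A->L->H->refl->F->L'->D->R'->D->plug->B
Char 2 ('E'): step: R->1, L=7; E->plug->E->R->D->L->F->refl->H->L'->A->R'->G->plug->G
Char 3 ('D'): step: R->2, L=7; D->plug->B->R->B->L->A->refl->C->L'->E->R'->H->plug->H
Char 4 ('B'): step: R->3, L=7; B->plug->D->R->C->L->G->refl->D->L'->G->R'->E->plug->E
Char 5 ('F'): step: R->4, L=7; F->plug->A->R->E->L->C->refl->A->L'->B->R'->C->plug->C
Char 6 ('C'): step: R->5, L=7; C->plug->C->R->E->L->C->refl->A->L'->B->R'->E->plug->E
Char 7 ('F'): step: R->6, L=7; F->plug->A->R->H->L->B->refl->E->L'->F->R'->F->plug->A

Answer: BGHECEA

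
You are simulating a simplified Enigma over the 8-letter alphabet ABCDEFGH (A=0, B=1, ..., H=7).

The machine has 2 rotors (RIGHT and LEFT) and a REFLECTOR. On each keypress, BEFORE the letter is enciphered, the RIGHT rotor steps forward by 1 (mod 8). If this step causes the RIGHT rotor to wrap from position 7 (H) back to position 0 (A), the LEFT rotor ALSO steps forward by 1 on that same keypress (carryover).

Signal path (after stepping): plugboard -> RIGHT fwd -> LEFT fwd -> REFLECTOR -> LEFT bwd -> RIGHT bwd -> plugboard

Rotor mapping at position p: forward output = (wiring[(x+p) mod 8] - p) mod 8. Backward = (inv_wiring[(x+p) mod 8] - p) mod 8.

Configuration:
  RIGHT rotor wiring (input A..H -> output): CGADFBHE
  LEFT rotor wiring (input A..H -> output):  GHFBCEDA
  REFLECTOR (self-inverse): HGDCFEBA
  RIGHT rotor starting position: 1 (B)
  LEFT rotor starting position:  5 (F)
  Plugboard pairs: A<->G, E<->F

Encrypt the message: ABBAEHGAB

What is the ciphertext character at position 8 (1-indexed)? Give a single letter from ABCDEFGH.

Char 1 ('A'): step: R->2, L=5; A->plug->G->R->A->L->H->refl->A->L'->F->R'->E->plug->F
Char 2 ('B'): step: R->3, L=5; B->plug->B->R->C->L->D->refl->C->L'->E->R'->D->plug->D
Char 3 ('B'): step: R->4, L=5; B->plug->B->R->F->L->A->refl->H->L'->A->R'->D->plug->D
Char 4 ('A'): step: R->5, L=5; A->plug->G->R->G->L->E->refl->F->L'->H->R'->C->plug->C
Char 5 ('E'): step: R->6, L=5; E->plug->F->R->F->L->A->refl->H->L'->A->R'->D->plug->D
Char 6 ('H'): step: R->7, L=5; H->plug->H->R->A->L->H->refl->A->L'->F->R'->A->plug->G
Char 7 ('G'): step: R->0, L->6 (L advanced); G->plug->A->R->C->L->A->refl->H->L'->E->R'->H->plug->H
Char 8 ('A'): step: R->1, L=6; A->plug->G->R->D->L->B->refl->G->L'->H->R'->B->plug->B

B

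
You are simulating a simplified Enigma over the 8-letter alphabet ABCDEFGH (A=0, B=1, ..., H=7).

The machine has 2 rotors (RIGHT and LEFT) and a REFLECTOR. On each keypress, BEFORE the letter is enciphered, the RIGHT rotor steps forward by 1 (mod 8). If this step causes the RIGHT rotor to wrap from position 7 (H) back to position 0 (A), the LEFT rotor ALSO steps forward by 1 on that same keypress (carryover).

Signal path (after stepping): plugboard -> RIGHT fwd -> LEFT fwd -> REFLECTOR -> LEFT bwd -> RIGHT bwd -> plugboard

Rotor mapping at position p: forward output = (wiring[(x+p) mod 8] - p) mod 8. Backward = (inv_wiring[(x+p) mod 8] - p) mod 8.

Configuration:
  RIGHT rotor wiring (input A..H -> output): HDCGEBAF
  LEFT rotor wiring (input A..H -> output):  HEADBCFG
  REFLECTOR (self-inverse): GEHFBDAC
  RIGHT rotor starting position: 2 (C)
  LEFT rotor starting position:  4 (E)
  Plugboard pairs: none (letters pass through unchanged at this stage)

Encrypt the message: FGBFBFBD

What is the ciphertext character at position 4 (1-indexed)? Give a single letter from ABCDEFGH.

Char 1 ('F'): step: R->3, L=4; F->plug->F->R->E->L->D->refl->F->L'->A->R'->G->plug->G
Char 2 ('G'): step: R->4, L=4; G->plug->G->R->G->L->E->refl->B->L'->C->R'->H->plug->H
Char 3 ('B'): step: R->5, L=4; B->plug->B->R->D->L->C->refl->H->L'->H->R'->H->plug->H
Char 4 ('F'): step: R->6, L=4; F->plug->F->R->A->L->F->refl->D->L'->E->R'->E->plug->E

E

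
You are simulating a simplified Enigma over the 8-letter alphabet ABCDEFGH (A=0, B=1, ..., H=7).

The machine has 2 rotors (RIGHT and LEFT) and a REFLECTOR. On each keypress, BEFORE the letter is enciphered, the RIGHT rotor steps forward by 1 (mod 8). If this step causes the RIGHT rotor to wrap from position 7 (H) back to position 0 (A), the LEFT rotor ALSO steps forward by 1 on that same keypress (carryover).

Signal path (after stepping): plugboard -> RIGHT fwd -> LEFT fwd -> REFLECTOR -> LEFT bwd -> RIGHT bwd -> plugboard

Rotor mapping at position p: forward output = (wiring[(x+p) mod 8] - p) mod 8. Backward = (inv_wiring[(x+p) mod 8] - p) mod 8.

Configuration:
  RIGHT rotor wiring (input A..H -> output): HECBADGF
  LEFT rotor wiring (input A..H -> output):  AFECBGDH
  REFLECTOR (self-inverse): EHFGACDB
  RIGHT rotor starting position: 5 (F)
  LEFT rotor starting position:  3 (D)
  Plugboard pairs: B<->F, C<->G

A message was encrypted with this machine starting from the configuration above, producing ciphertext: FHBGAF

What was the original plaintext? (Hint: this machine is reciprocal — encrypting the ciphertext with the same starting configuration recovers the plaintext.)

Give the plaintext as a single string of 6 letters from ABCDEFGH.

Answer: AFAFDE

Derivation:
Char 1 ('F'): step: R->6, L=3; F->plug->B->R->H->L->B->refl->H->L'->A->R'->A->plug->A
Char 2 ('H'): step: R->7, L=3; H->plug->H->R->H->L->B->refl->H->L'->A->R'->B->plug->F
Char 3 ('B'): step: R->0, L->4 (L advanced); B->plug->F->R->D->L->D->refl->G->L'->H->R'->A->plug->A
Char 4 ('G'): step: R->1, L=4; G->plug->C->R->A->L->F->refl->C->L'->B->R'->B->plug->F
Char 5 ('A'): step: R->2, L=4; A->plug->A->R->A->L->F->refl->C->L'->B->R'->D->plug->D
Char 6 ('F'): step: R->3, L=4; F->plug->B->R->F->L->B->refl->H->L'->C->R'->E->plug->E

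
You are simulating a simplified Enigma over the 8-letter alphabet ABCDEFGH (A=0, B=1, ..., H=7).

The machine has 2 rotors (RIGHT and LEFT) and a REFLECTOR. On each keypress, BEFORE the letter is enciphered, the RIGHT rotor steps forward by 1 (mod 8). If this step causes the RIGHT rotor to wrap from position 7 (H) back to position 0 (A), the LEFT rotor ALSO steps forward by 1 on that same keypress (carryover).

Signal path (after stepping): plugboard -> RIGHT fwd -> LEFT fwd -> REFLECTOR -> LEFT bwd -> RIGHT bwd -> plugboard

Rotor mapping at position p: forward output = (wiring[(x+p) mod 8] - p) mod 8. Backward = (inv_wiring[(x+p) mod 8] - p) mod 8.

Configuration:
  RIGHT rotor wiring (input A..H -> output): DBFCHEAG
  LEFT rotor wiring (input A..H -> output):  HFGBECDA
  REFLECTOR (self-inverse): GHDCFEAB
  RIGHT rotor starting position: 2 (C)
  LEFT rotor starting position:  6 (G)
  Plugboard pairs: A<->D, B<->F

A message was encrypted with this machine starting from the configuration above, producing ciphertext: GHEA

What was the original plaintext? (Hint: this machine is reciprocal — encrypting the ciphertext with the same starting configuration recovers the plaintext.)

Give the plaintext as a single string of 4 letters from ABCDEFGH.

Char 1 ('G'): step: R->3, L=6; G->plug->G->R->G->L->G->refl->A->L'->E->R'->B->plug->F
Char 2 ('H'): step: R->4, L=6; H->plug->H->R->G->L->G->refl->A->L'->E->R'->C->plug->C
Char 3 ('E'): step: R->5, L=6; E->plug->E->R->E->L->A->refl->G->L'->G->R'->D->plug->A
Char 4 ('A'): step: R->6, L=6; A->plug->D->R->D->L->H->refl->B->L'->C->R'->A->plug->D

Answer: FCAD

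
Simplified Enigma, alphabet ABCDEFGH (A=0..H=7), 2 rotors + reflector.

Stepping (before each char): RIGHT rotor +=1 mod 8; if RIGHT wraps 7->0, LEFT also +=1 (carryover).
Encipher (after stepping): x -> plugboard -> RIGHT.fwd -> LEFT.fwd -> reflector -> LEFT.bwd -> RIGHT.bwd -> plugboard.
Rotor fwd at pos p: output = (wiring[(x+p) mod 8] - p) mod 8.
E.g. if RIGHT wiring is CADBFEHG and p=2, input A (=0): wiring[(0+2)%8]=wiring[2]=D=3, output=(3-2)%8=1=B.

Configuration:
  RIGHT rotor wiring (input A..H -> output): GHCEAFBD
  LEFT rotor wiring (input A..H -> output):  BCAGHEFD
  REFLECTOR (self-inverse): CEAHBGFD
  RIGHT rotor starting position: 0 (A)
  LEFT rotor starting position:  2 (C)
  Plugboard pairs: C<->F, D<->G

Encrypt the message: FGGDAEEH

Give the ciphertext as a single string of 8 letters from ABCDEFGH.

Answer: GEDAECCG

Derivation:
Char 1 ('F'): step: R->1, L=2; F->plug->C->R->D->L->C->refl->A->L'->H->R'->D->plug->G
Char 2 ('G'): step: R->2, L=2; G->plug->D->R->D->L->C->refl->A->L'->H->R'->E->plug->E
Char 3 ('G'): step: R->3, L=2; G->plug->D->R->G->L->H->refl->D->L'->E->R'->G->plug->D
Char 4 ('D'): step: R->4, L=2; D->plug->G->R->G->L->H->refl->D->L'->E->R'->A->plug->A
Char 5 ('A'): step: R->5, L=2; A->plug->A->R->A->L->G->refl->F->L'->C->R'->E->plug->E
Char 6 ('E'): step: R->6, L=2; E->plug->E->R->E->L->D->refl->H->L'->G->R'->F->plug->C
Char 7 ('E'): step: R->7, L=2; E->plug->E->R->F->L->B->refl->E->L'->B->R'->F->plug->C
Char 8 ('H'): step: R->0, L->3 (L advanced); H->plug->H->R->D->L->C->refl->A->L'->E->R'->D->plug->G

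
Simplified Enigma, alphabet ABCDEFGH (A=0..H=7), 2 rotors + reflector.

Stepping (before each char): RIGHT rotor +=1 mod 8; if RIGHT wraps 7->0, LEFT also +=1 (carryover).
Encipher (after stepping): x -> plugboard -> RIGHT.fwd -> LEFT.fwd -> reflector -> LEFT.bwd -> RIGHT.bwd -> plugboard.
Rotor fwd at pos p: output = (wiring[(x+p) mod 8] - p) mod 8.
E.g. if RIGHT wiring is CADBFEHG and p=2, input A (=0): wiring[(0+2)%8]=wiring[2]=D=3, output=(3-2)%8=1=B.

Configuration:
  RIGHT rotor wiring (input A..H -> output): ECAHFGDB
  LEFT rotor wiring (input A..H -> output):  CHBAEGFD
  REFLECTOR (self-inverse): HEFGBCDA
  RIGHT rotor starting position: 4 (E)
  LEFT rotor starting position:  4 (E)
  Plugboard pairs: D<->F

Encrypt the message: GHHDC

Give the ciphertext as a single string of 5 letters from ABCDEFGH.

Char 1 ('G'): step: R->5, L=4; G->plug->G->R->C->L->B->refl->E->L'->H->R'->D->plug->F
Char 2 ('H'): step: R->6, L=4; H->plug->H->R->A->L->A->refl->H->L'->D->R'->B->plug->B
Char 3 ('H'): step: R->7, L=4; H->plug->H->R->E->L->G->refl->D->L'->F->R'->B->plug->B
Char 4 ('D'): step: R->0, L->5 (L advanced); D->plug->F->R->G->L->D->refl->G->L'->C->R'->B->plug->B
Char 5 ('C'): step: R->1, L=5; C->plug->C->R->G->L->D->refl->G->L'->C->R'->F->plug->D

Answer: FBBBD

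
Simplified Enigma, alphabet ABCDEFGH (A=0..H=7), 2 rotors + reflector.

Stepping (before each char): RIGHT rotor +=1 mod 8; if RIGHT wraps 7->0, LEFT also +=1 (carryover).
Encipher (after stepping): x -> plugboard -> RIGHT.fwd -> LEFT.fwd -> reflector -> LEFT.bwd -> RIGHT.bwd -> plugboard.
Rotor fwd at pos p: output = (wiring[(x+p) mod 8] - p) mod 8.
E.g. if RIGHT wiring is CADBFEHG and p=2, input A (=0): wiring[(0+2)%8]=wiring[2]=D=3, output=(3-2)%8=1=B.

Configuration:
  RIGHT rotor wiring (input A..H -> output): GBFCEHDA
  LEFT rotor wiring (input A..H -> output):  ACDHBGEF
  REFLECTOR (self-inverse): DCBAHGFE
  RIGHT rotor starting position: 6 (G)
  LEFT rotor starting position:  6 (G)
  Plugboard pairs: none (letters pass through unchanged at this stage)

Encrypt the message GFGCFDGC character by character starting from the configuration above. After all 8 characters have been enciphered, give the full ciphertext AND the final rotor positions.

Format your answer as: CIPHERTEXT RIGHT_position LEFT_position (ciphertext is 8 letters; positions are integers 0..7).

Char 1 ('G'): step: R->7, L=6; G->plug->G->R->A->L->G->refl->F->L'->E->R'->H->plug->H
Char 2 ('F'): step: R->0, L->7 (L advanced); F->plug->F->R->H->L->F->refl->G->L'->A->R'->H->plug->H
Char 3 ('G'): step: R->1, L=7; G->plug->G->R->H->L->F->refl->G->L'->A->R'->A->plug->A
Char 4 ('C'): step: R->2, L=7; C->plug->C->R->C->L->D->refl->A->L'->E->R'->G->plug->G
Char 5 ('F'): step: R->3, L=7; F->plug->F->R->D->L->E->refl->H->L'->G->R'->G->plug->G
Char 6 ('D'): step: R->4, L=7; D->plug->D->R->E->L->A->refl->D->L'->C->R'->E->plug->E
Char 7 ('G'): step: R->5, L=7; G->plug->G->R->F->L->C->refl->B->L'->B->R'->D->plug->D
Char 8 ('C'): step: R->6, L=7; C->plug->C->R->A->L->G->refl->F->L'->H->R'->E->plug->E
Final: ciphertext=HHAGGEDE, RIGHT=6, LEFT=7

Answer: HHAGGEDE 6 7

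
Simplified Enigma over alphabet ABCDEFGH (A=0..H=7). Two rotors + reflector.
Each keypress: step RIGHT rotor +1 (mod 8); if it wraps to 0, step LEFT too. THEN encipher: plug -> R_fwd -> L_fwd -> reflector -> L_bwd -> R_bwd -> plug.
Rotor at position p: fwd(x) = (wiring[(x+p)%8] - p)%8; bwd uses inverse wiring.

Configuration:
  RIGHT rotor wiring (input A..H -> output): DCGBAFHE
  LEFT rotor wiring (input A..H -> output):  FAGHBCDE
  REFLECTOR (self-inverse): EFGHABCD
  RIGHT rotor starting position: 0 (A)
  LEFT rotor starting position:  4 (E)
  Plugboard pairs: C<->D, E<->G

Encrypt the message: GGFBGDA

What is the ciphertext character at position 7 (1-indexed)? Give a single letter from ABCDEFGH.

Char 1 ('G'): step: R->1, L=4; G->plug->E->R->E->L->B->refl->F->L'->A->R'->C->plug->D
Char 2 ('G'): step: R->2, L=4; G->plug->E->R->F->L->E->refl->A->L'->D->R'->D->plug->C
Char 3 ('F'): step: R->3, L=4; F->plug->F->R->A->L->F->refl->B->L'->E->R'->D->plug->C
Char 4 ('B'): step: R->4, L=4; B->plug->B->R->B->L->G->refl->C->L'->G->R'->F->plug->F
Char 5 ('G'): step: R->5, L=4; G->plug->E->R->F->L->E->refl->A->L'->D->R'->H->plug->H
Char 6 ('D'): step: R->6, L=4; D->plug->C->R->F->L->E->refl->A->L'->D->R'->F->plug->F
Char 7 ('A'): step: R->7, L=4; A->plug->A->R->F->L->E->refl->A->L'->D->R'->C->plug->D

D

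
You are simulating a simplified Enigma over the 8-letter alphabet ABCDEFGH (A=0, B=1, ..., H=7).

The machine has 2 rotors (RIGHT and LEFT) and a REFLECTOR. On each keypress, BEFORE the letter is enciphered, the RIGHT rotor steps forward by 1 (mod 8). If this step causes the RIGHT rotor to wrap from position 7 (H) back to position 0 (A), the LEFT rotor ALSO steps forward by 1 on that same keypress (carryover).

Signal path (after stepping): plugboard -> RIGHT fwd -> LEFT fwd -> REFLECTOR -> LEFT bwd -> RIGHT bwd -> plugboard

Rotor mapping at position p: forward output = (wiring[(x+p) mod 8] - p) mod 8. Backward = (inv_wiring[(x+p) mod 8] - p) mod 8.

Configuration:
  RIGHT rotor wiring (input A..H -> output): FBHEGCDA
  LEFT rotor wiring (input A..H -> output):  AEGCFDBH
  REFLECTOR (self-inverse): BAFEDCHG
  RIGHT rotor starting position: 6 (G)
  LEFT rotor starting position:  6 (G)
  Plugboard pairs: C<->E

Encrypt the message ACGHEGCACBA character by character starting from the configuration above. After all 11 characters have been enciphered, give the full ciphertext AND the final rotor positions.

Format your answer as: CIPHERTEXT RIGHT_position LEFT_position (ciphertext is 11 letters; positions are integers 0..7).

Char 1 ('A'): step: R->7, L=6; A->plug->A->R->B->L->B->refl->A->L'->E->R'->H->plug->H
Char 2 ('C'): step: R->0, L->7 (L advanced); C->plug->E->R->G->L->E->refl->D->L'->E->R'->D->plug->D
Char 3 ('G'): step: R->1, L=7; G->plug->G->R->H->L->C->refl->F->L'->C->R'->F->plug->F
Char 4 ('H'): step: R->2, L=7; H->plug->H->R->H->L->C->refl->F->L'->C->R'->B->plug->B
Char 5 ('E'): step: R->3, L=7; E->plug->C->R->H->L->C->refl->F->L'->C->R'->F->plug->F
Char 6 ('G'): step: R->4, L=7; G->plug->G->R->D->L->H->refl->G->L'->F->R'->F->plug->F
Char 7 ('C'): step: R->5, L=7; C->plug->E->R->E->L->D->refl->E->L'->G->R'->B->plug->B
Char 8 ('A'): step: R->6, L=7; A->plug->A->R->F->L->G->refl->H->L'->D->R'->D->plug->D
Char 9 ('C'): step: R->7, L=7; C->plug->E->R->F->L->G->refl->H->L'->D->R'->G->plug->G
Char 10 ('B'): step: R->0, L->0 (L advanced); B->plug->B->R->B->L->E->refl->D->L'->F->R'->A->plug->A
Char 11 ('A'): step: R->1, L=0; A->plug->A->R->A->L->A->refl->B->L'->G->R'->B->plug->B
Final: ciphertext=HDFBFFBDGAB, RIGHT=1, LEFT=0

Answer: HDFBFFBDGAB 1 0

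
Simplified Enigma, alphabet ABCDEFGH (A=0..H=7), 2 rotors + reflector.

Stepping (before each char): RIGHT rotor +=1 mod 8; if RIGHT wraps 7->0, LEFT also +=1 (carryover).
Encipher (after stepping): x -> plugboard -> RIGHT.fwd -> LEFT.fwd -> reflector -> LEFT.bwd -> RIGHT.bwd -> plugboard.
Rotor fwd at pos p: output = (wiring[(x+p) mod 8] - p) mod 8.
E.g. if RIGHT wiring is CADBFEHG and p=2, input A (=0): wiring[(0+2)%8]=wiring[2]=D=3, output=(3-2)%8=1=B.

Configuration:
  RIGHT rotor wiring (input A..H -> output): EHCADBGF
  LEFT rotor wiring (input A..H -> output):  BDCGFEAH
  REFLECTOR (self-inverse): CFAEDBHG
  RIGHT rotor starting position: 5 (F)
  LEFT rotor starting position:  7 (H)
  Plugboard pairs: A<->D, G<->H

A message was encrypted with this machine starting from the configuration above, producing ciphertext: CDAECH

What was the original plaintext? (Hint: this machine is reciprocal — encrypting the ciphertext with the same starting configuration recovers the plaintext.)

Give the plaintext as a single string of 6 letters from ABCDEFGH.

Answer: BGDHGB

Derivation:
Char 1 ('C'): step: R->6, L=7; C->plug->C->R->G->L->F->refl->B->L'->H->R'->B->plug->B
Char 2 ('D'): step: R->7, L=7; D->plug->A->R->G->L->F->refl->B->L'->H->R'->H->plug->G
Char 3 ('A'): step: R->0, L->0 (L advanced); A->plug->D->R->A->L->B->refl->F->L'->E->R'->A->plug->D
Char 4 ('E'): step: R->1, L=0; E->plug->E->R->A->L->B->refl->F->L'->E->R'->G->plug->H
Char 5 ('C'): step: R->2, L=0; C->plug->C->R->B->L->D->refl->E->L'->F->R'->H->plug->G
Char 6 ('H'): step: R->3, L=0; H->plug->G->R->E->L->F->refl->B->L'->A->R'->B->plug->B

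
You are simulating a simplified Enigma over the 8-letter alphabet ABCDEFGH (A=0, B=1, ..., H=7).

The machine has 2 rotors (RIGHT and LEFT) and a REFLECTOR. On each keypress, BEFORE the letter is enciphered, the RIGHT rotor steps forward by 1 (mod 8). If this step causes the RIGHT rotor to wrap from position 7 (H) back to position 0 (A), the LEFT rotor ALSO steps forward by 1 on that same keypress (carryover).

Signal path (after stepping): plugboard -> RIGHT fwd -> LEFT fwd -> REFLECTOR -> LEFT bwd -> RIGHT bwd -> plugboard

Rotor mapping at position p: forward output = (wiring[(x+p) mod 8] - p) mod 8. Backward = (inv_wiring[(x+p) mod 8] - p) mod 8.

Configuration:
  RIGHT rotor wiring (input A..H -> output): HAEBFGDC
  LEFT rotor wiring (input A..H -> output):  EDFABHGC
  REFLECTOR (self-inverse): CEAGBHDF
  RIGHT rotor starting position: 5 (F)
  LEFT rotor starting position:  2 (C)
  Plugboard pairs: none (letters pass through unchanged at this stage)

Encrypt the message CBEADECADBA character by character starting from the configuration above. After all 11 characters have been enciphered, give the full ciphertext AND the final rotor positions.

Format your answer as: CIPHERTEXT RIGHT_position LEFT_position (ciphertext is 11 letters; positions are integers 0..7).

Char 1 ('C'): step: R->6, L=2; C->plug->C->R->B->L->G->refl->D->L'->A->R'->H->plug->H
Char 2 ('B'): step: R->7, L=2; B->plug->B->R->A->L->D->refl->G->L'->B->R'->C->plug->C
Char 3 ('E'): step: R->0, L->3 (L advanced); E->plug->E->R->F->L->B->refl->E->L'->C->R'->H->plug->H
Char 4 ('A'): step: R->1, L=3; A->plug->A->R->H->L->C->refl->A->L'->G->R'->H->plug->H
Char 5 ('D'): step: R->2, L=3; D->plug->D->R->E->L->H->refl->F->L'->A->R'->F->plug->F
Char 6 ('E'): step: R->3, L=3; E->plug->E->R->H->L->C->refl->A->L'->G->R'->A->plug->A
Char 7 ('C'): step: R->4, L=3; C->plug->C->R->H->L->C->refl->A->L'->G->R'->D->plug->D
Char 8 ('A'): step: R->5, L=3; A->plug->A->R->B->L->G->refl->D->L'->D->R'->E->plug->E
Char 9 ('D'): step: R->6, L=3; D->plug->D->R->C->L->E->refl->B->L'->F->R'->A->plug->A
Char 10 ('B'): step: R->7, L=3; B->plug->B->R->A->L->F->refl->H->L'->E->R'->H->plug->H
Char 11 ('A'): step: R->0, L->4 (L advanced); A->plug->A->R->H->L->E->refl->B->L'->G->R'->F->plug->F
Final: ciphertext=HCHHFADEAHF, RIGHT=0, LEFT=4

Answer: HCHHFADEAHF 0 4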